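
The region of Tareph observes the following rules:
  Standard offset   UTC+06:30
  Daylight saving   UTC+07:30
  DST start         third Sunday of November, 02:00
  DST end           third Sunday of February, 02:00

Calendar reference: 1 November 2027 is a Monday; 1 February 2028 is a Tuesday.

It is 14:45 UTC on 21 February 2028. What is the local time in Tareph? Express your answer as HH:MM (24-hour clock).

1 November 2027 is a Monday, so the first Sunday is November 7 and the third is November 21.
1 February 2028 is a Tuesday, so the first Sunday is February 6 and the third is February 20.
At the standard offset (UTC+06:30), 14:45 UTC + 6h30m = 21:15 Tareph standard time.
The standard-time date in Tareph, 21 February 2028, is outside the daylight-saving period (21 November 2027 – 20 February 2028), so Tareph is on standard time, UTC+06:30.
14:45 UTC + 6h30m = 21:15 local.

21:15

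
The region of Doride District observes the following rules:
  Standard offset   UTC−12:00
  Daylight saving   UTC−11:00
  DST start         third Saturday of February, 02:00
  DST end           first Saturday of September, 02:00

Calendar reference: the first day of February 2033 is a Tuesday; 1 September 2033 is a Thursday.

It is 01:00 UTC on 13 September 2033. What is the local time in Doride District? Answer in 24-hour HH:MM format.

1 February 2033 is a Tuesday, so the first Saturday is February 5 and the third is February 19.
1 September 2033 is a Thursday, so the first Saturday is September 3.
At the standard offset (UTC−12:00), 01:00 UTC − 12h = 13:00 Doride District standard time (rolling into the previous day, 12 September 2033).
The standard-time date in Doride District, 12 September 2033, does not fall between 19 February and 3 September, so daylight saving is not in effect and Doride District is at UTC−12:00.
01:00 UTC − 12h = 13:00 local (rolling into the previous day, 12 September 2033).

13:00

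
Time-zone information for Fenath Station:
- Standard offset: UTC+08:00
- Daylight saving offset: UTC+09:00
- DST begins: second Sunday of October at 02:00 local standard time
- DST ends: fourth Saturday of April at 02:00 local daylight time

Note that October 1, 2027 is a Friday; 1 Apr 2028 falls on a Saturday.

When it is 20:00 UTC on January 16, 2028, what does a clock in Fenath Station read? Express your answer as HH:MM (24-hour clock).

1 October 2027 is a Friday, so the first Sunday is October 3 and the second is October 10.
1 April 2028 is a Saturday, so the first Saturday is April 1 and the fourth is April 22.
At the standard offset (UTC+08:00), 20:00 UTC + 8h = 04:00 Fenath Station standard time (rolling into the next day, 17 January 2028).
The standard-time date in Fenath Station, January 17, 2028, falls between 10 October 2027 and 22 April 2028, so daylight saving is in effect and Fenath Station is at UTC+09:00.
20:00 UTC + 9h = 05:00 local (rolling into the next day, 17 January 2028).

05:00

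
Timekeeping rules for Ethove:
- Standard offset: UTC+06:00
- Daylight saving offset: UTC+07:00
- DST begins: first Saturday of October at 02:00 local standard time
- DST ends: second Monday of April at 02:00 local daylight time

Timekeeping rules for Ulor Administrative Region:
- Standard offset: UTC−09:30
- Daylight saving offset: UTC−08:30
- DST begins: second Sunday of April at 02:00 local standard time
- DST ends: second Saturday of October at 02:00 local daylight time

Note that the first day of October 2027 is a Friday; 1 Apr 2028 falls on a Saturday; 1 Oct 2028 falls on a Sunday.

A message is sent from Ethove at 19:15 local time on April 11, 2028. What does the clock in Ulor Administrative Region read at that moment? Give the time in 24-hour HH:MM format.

1 October 2027 is a Friday, so the first Saturday is October 2.
1 April 2028 is a Saturday, so the first Monday is April 3 and the second is April 10.
April 11, 2028 does not fall between 2 October 2027 and 10 April 2028, so daylight saving is not in effect and Ethove is at UTC+06:00.
19:15 Ethove − 6h = 13:15 UTC.
1 April 2028 is a Saturday, so the first Sunday is April 2 and the second is April 9.
1 October 2028 is a Sunday, so the first Saturday is October 7 and the second is October 14.
At the standard offset (UTC−09:30), 13:15 UTC − 9h30m = 03:45 Ulor Administrative Region standard time.
The standard-time date in Ulor Administrative Region, April 11, 2028, lies within the daylight-saving period (9 April – 14 October), so Ulor Administrative Region is on daylight time, UTC−08:30.
13:15 UTC − 8h30m = 04:45 Ulor Administrative Region.

04:45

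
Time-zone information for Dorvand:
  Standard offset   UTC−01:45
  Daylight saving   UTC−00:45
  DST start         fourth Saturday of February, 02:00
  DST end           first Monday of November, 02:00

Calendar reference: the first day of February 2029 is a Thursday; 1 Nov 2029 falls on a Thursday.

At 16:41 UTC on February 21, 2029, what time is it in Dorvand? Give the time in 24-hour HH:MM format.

1 February 2029 is a Thursday, so the first Saturday is February 3 and the fourth is February 24.
1 November 2029 is a Thursday, so the first Monday is November 5.
At the standard offset (UTC−01:45), 16:41 UTC − 1h45m = 14:56 Dorvand standard time.
The standard-time date in Dorvand, February 21, 2029, is outside the daylight-saving period (24 February – 5 November), so Dorvand is on standard time, UTC−01:45.
16:41 UTC − 1h45m = 14:56 local.

14:56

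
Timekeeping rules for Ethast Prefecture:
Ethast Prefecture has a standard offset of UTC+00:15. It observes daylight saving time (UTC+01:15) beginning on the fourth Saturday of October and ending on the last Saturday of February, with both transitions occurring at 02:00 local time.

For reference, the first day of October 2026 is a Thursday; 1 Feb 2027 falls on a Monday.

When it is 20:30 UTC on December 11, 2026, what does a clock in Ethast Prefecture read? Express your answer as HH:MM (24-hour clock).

21:45

1 October 2026 is a Thursday, so the first Saturday is October 3 and the fourth is October 24.
1 February 2027 is a Monday, so Saturdays fall on 6, 13, 20, 27; the last is February 27.
At the standard offset (UTC+00:15), 20:30 UTC + 0h15m = 20:45 Ethast Prefecture standard time.
The standard-time date in Ethast Prefecture, December 11, 2026, falls between 24 October 2026 and 27 February 2027, so daylight saving is in effect and Ethast Prefecture is at UTC+01:15.
20:30 UTC + 1h15m = 21:45 local.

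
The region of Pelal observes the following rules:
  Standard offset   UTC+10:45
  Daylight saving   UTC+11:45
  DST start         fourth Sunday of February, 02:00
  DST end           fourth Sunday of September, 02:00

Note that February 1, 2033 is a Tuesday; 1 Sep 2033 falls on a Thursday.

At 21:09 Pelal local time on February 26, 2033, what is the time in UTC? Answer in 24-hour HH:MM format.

1 February 2033 is a Tuesday, so the first Sunday is February 6 and the fourth is February 27.
1 September 2033 is a Thursday, so the first Sunday is September 4 and the fourth is September 25.
February 26, 2033 does not fall between 27 February and 25 September, so daylight saving is not in effect and Pelal is at UTC+10:45.
21:09 local − 10h45m = 10:24 UTC.

10:24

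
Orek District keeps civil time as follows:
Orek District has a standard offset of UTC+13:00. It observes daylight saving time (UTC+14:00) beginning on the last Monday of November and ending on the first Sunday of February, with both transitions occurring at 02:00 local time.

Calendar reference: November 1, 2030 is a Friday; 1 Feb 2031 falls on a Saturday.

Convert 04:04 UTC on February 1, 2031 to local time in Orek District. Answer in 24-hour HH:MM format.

18:04

1 November 2030 is a Friday, so Mondays fall on 4, 11, 18, 25; the last is November 25.
1 February 2031 is a Saturday, so the first Sunday is February 2.
At the standard offset (UTC+13:00), 04:04 UTC + 13h = 17:04 Orek District standard time.
The standard-time date in Orek District, February 1, 2031, falls between 25 November 2030 and 2 February 2031, so daylight saving is in effect and Orek District is at UTC+14:00.
04:04 UTC + 14h = 18:04 local.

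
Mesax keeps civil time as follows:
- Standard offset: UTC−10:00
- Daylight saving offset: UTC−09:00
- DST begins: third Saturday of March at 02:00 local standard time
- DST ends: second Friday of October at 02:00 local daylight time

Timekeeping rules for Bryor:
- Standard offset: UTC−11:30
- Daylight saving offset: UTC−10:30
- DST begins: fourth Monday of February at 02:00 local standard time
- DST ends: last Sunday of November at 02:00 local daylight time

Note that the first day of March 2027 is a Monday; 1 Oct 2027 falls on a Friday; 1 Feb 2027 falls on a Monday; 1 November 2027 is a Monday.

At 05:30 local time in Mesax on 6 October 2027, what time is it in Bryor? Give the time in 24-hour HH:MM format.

1 March 2027 is a Monday, so the first Saturday is March 6 and the third is March 20.
1 October 2027 is a Friday, so the first Friday is October 1 and the second is October 8.
Daylight saving runs 20 March – 8 October; 6 October 2027 is inside that window, so Mesax is at UTC−09:00.
05:30 Mesax + 9h = 14:30 UTC.
1 February 2027 is a Monday, so the first Monday is February 1 and the fourth is February 22.
1 November 2027 is a Monday, so Sundays fall on 7, 14, 21, 28; the last is November 28.
At the standard offset (UTC−11:30), 14:30 UTC − 11h30m = 03:00 Bryor standard time.
The standard-time date in Bryor, 6 October 2027, lies within the daylight-saving period (22 February – 28 November), so Bryor is on daylight time, UTC−10:30.
14:30 UTC − 10h30m = 04:00 Bryor.

04:00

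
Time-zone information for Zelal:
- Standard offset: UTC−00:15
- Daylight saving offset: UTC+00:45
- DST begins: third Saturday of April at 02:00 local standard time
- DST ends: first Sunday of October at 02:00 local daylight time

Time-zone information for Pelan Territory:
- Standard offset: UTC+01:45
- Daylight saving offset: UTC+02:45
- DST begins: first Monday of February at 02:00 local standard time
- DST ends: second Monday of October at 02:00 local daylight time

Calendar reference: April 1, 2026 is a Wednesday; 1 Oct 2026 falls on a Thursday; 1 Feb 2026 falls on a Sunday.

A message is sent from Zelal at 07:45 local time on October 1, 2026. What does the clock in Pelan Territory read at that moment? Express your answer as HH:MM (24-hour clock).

09:45

1 April 2026 is a Wednesday, so the first Saturday is April 4 and the third is April 18.
1 October 2026 is a Thursday, so the first Sunday is October 4.
Daylight saving runs 18 April – 4 October; October 1, 2026 is inside that window, so Zelal is at UTC+00:45.
07:45 Zelal − 0h45m = 07:00 UTC.
1 February 2026 is a Sunday, so the first Monday is February 2.
1 October 2026 is a Thursday, so the first Monday is October 5 and the second is October 12.
At the standard offset (UTC+01:45), 07:00 UTC + 1h45m = 08:45 Pelan Territory standard time.
The standard-time date in Pelan Territory, October 1, 2026, lies within the daylight-saving period (2 February – 12 October), so Pelan Territory is on daylight time, UTC+02:45.
07:00 UTC + 2h45m = 09:45 Pelan Territory.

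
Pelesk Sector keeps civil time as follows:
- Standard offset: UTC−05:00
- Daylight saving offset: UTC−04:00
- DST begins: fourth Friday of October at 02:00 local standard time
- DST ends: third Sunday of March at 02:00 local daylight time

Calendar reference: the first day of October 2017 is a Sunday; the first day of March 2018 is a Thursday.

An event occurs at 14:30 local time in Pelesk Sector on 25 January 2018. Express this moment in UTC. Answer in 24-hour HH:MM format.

18:30

1 October 2017 is a Sunday, so the first Friday is October 6 and the fourth is October 27.
1 March 2018 is a Thursday, so the first Sunday is March 4 and the third is March 18.
Daylight saving runs 27 October 2017 – 18 March 2018; 25 January 2018 is inside that window, so Pelesk Sector is at UTC−04:00.
14:30 local + 4h = 18:30 UTC.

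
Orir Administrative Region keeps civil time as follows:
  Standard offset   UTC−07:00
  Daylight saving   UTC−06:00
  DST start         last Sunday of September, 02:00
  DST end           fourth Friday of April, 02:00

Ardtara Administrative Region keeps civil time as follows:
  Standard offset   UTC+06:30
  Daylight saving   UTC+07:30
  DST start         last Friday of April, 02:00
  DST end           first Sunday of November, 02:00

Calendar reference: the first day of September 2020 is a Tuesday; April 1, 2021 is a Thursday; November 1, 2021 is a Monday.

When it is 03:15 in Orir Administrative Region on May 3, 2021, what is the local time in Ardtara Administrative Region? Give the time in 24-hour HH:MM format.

1 September 2020 is a Tuesday, so Sundays fall on 6, 13, 20, 27; the last is September 27.
1 April 2021 is a Thursday, so the first Friday is April 2 and the fourth is April 23.
Daylight saving runs 27 September 2020 – 23 April 2021; May 3, 2021 is outside that window, so Orir Administrative Region is on standard time at UTC−07:00.
03:15 Orir Administrative Region + 7h = 10:15 UTC.
1 April 2021 is a Thursday, so Fridays fall on 2, 9, 16, 23, 30; the last is April 30.
1 November 2021 is a Monday, so the first Sunday is November 7.
At the standard offset (UTC+06:30), 10:15 UTC + 6h30m = 16:45 Ardtara Administrative Region standard time.
The standard-time date in Ardtara Administrative Region, May 3, 2021, falls between 30 April and 7 November, so daylight saving is in effect and Ardtara Administrative Region is at UTC+07:30.
10:15 UTC + 7h30m = 17:45 Ardtara Administrative Region.

17:45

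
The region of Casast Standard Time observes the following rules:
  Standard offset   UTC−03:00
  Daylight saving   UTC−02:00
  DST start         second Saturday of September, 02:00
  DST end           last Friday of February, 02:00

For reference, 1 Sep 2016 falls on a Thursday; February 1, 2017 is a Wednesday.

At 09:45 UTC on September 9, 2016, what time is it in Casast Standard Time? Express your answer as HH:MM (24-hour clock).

06:45

1 September 2016 is a Thursday, so the first Saturday is September 3 and the second is September 10.
1 February 2017 is a Wednesday, so Fridays fall on 3, 10, 17, 24; the last is February 24.
At the standard offset (UTC−03:00), 09:45 UTC − 3h = 06:45 Casast Standard Time standard time.
Daylight saving runs 10 September 2016 – 24 February 2017; the standard-time date in Casast Standard Time, September 9, 2016, is outside that window, so Casast Standard Time is on standard time at UTC−03:00.
09:45 UTC − 3h = 06:45 local.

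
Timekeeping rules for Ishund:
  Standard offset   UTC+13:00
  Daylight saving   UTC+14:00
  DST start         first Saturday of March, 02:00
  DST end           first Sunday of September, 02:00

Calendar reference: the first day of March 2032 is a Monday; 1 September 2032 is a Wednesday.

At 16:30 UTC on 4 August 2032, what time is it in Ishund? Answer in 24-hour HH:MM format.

1 March 2032 is a Monday, so the first Saturday is March 6.
1 September 2032 is a Wednesday, so the first Sunday is September 5.
At the standard offset (UTC+13:00), 16:30 UTC + 13h = 05:30 Ishund standard time (rolling into the next day, 5 August 2032).
Daylight saving runs 6 March – 5 September; the standard-time date in Ishund, 5 August 2032, is inside that window, so Ishund is at UTC+14:00.
16:30 UTC + 14h = 06:30 local (rolling into the next day, 5 August 2032).

06:30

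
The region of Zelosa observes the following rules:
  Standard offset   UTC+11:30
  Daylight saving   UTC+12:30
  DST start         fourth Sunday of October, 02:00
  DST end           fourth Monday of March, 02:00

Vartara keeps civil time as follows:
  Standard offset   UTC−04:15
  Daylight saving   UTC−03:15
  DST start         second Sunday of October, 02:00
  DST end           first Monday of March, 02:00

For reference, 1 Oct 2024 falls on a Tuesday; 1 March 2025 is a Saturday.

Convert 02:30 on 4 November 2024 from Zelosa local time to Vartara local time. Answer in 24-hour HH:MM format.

1 October 2024 is a Tuesday, so the first Sunday is October 6 and the fourth is October 27.
1 March 2025 is a Saturday, so the first Monday is March 3 and the fourth is March 24.
4 November 2024 lies within the daylight-saving period (27 October 2024 – 24 March 2025), so Zelosa is on daylight time, UTC+12:30.
02:30 Zelosa − 12h30m = 14:00 UTC (rolling into the previous day, 3 November 2024).
1 October 2024 is a Tuesday, so the first Sunday is October 6 and the second is October 13.
1 March 2025 is a Saturday, so the first Monday is March 3.
At the standard offset (UTC−04:15), 14:00 UTC − 4h15m = 09:45 Vartara standard time.
Daylight saving runs 13 October 2024 – 3 March 2025; the standard-time date in Vartara, 3 November 2024, is inside that window, so Vartara is at UTC−03:15.
14:00 UTC − 3h15m = 10:45 Vartara.

10:45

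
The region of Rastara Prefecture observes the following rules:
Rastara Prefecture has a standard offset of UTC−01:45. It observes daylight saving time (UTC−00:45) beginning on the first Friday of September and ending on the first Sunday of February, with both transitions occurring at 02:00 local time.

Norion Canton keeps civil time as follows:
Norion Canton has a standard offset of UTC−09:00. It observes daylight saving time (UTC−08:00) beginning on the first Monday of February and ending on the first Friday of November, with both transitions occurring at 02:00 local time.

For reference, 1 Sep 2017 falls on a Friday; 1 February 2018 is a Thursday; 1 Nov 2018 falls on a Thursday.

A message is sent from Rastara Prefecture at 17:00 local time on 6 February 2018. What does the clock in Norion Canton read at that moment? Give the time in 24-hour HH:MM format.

1 September 2017 is a Friday, so the first Friday is September 1.
1 February 2018 is a Thursday, so the first Sunday is February 4.
6 February 2018 does not fall between 1 September 2017 and 4 February 2018, so daylight saving is not in effect and Rastara Prefecture is at UTC−01:45.
17:00 Rastara Prefecture + 1h45m = 18:45 UTC.
1 February 2018 is a Thursday, so the first Monday is February 5.
1 November 2018 is a Thursday, so the first Friday is November 2.
At the standard offset (UTC−09:00), 18:45 UTC − 9h = 09:45 Norion Canton standard time.
The standard-time date in Norion Canton, 6 February 2018, falls between 5 February and 2 November, so daylight saving is in effect and Norion Canton is at UTC−08:00.
18:45 UTC − 8h = 10:45 Norion Canton.

10:45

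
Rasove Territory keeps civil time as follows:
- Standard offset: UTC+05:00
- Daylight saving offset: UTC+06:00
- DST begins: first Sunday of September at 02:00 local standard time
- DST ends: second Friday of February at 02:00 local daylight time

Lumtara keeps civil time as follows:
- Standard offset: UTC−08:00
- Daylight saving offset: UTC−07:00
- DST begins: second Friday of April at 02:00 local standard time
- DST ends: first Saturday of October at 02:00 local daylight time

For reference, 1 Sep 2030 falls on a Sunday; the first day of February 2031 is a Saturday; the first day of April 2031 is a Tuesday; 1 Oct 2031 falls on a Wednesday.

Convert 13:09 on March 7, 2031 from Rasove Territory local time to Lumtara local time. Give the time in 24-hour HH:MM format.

00:09

1 September 2030 is a Sunday, so the first Sunday is September 1.
1 February 2031 is a Saturday, so the first Friday is February 7 and the second is February 14.
March 7, 2031 does not fall between 1 September 2030 and 14 February 2031, so daylight saving is not in effect and Rasove Territory is at UTC+05:00.
13:09 Rasove Territory − 5h = 08:09 UTC.
1 April 2031 is a Tuesday, so the first Friday is April 4 and the second is April 11.
1 October 2031 is a Wednesday, so the first Saturday is October 4.
At the standard offset (UTC−08:00), 08:09 UTC − 8h = 00:09 Lumtara standard time.
Daylight saving runs 11 April – 4 October; the standard-time date in Lumtara, March 7, 2031, is outside that window, so Lumtara is on standard time at UTC−08:00.
08:09 UTC − 8h = 00:09 Lumtara.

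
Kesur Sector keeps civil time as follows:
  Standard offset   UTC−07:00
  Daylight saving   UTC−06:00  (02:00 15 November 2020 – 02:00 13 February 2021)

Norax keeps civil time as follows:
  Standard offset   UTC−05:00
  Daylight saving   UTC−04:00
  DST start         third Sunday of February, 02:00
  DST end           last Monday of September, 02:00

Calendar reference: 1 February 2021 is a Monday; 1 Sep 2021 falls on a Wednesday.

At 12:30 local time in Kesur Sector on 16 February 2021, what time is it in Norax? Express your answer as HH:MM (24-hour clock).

Daylight saving runs 15 November 2020 – 13 February 2021; 16 February 2021 is outside that window, so Kesur Sector is on standard time at UTC−07:00.
12:30 Kesur Sector + 7h = 19:30 UTC.
1 February 2021 is a Monday, so the first Sunday is February 7 and the third is February 21.
1 September 2021 is a Wednesday, so Mondays fall on 6, 13, 20, 27; the last is September 27.
At the standard offset (UTC−05:00), 19:30 UTC − 5h = 14:30 Norax standard time.
The standard-time date in Norax, 16 February 2021, does not fall between 21 February and 27 September, so daylight saving is not in effect and Norax is at UTC−05:00.
19:30 UTC − 5h = 14:30 Norax.

14:30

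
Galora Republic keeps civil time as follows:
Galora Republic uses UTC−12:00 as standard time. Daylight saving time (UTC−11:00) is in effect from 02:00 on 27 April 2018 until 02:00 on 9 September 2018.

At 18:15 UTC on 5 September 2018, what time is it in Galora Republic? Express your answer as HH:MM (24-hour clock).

07:15

At the standard offset (UTC−12:00), 18:15 UTC − 12h = 06:15 Galora Republic standard time.
Daylight saving runs 27 April – 9 September; the standard-time date in Galora Republic, 5 September 2018, is inside that window, so Galora Republic is at UTC−11:00.
18:15 UTC − 11h = 07:15 local.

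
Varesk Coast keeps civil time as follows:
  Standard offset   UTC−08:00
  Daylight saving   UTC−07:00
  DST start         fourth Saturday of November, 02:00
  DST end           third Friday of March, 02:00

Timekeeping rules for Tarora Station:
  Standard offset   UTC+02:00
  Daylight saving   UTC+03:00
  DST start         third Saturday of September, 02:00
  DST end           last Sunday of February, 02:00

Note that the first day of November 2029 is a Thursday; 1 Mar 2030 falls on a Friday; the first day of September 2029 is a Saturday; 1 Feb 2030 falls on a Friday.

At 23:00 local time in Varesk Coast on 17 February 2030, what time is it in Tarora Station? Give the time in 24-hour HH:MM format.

1 November 2029 is a Thursday, so the first Saturday is November 3 and the fourth is November 24.
1 March 2030 is a Friday, so the first Friday is March 1 and the third is March 15.
17 February 2030 lies within the daylight-saving period (24 November 2029 – 15 March 2030), so Varesk Coast is on daylight time, UTC−07:00.
23:00 Varesk Coast + 7h = 06:00 UTC (rolling into the next day, 18 February 2030).
1 September 2029 is a Saturday, so the first Saturday is September 1 and the third is September 15.
1 February 2030 is a Friday, so Sundays fall on 3, 10, 17, 24; the last is February 24.
At the standard offset (UTC+02:00), 06:00 UTC + 2h = 08:00 Tarora Station standard time.
Daylight saving runs 15 September 2029 – 24 February 2030; the standard-time date in Tarora Station, 18 February 2030, is inside that window, so Tarora Station is at UTC+03:00.
06:00 UTC + 3h = 09:00 Tarora Station.

09:00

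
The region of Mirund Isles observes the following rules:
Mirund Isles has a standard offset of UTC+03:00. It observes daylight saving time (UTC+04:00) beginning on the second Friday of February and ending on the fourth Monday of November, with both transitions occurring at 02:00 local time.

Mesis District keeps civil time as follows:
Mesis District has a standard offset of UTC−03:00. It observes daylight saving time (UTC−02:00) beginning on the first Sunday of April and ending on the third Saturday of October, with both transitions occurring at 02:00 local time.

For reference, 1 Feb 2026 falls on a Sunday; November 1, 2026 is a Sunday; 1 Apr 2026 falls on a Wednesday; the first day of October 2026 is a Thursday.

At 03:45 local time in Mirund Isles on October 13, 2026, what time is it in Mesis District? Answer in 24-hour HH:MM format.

1 February 2026 is a Sunday, so the first Friday is February 6 and the second is February 13.
1 November 2026 is a Sunday, so the first Monday is November 2 and the fourth is November 23.
Daylight saving runs 13 February – 23 November; October 13, 2026 is inside that window, so Mirund Isles is at UTC+04:00.
03:45 Mirund Isles − 4h = 23:45 UTC (rolling into the previous day, 12 October 2026).
1 April 2026 is a Wednesday, so the first Sunday is April 5.
1 October 2026 is a Thursday, so the first Saturday is October 3 and the third is October 17.
At the standard offset (UTC−03:00), 23:45 UTC − 3h = 20:45 Mesis District standard time.
The standard-time date in Mesis District, October 12, 2026, falls between 5 April and 17 October, so daylight saving is in effect and Mesis District is at UTC−02:00.
23:45 UTC − 2h = 21:45 Mesis District.

21:45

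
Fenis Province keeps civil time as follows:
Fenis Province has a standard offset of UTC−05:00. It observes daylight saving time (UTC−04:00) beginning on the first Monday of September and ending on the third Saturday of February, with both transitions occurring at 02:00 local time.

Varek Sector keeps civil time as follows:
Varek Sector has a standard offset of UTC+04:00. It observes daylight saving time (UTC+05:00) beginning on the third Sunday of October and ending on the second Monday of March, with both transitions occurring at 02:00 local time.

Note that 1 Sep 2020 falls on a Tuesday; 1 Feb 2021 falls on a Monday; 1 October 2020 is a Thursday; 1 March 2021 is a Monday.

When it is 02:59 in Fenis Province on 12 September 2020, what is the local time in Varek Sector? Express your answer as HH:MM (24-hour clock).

10:59

1 September 2020 is a Tuesday, so the first Monday is September 7.
1 February 2021 is a Monday, so the first Saturday is February 6 and the third is February 20.
12 September 2020 lies within the daylight-saving period (7 September 2020 – 20 February 2021), so Fenis Province is on daylight time, UTC−04:00.
02:59 Fenis Province + 4h = 06:59 UTC.
1 October 2020 is a Thursday, so the first Sunday is October 4 and the third is October 18.
1 March 2021 is a Monday, so the first Monday is March 1 and the second is March 8.
At the standard offset (UTC+04:00), 06:59 UTC + 4h = 10:59 Varek Sector standard time.
The standard-time date in Varek Sector, 12 September 2020, does not fall between 18 October 2020 and 8 March 2021, so daylight saving is not in effect and Varek Sector is at UTC+04:00.
06:59 UTC + 4h = 10:59 Varek Sector.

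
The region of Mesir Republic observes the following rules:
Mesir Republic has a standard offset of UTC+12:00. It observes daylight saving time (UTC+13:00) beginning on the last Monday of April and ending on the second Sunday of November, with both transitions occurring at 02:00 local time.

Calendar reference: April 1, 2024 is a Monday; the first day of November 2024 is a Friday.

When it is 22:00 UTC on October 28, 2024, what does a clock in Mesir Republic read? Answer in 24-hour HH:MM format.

11:00

1 April 2024 is a Monday, so Mondays fall on 1, 8, 15, 22, 29; the last is April 29.
1 November 2024 is a Friday, so the first Sunday is November 3 and the second is November 10.
At the standard offset (UTC+12:00), 22:00 UTC + 12h = 10:00 Mesir Republic standard time (rolling into the next day, 29 October 2024).
The standard-time date in Mesir Republic, October 29, 2024, lies within the daylight-saving period (29 April – 10 November), so Mesir Republic is on daylight time, UTC+13:00.
22:00 UTC + 13h = 11:00 local (rolling into the next day, 29 October 2024).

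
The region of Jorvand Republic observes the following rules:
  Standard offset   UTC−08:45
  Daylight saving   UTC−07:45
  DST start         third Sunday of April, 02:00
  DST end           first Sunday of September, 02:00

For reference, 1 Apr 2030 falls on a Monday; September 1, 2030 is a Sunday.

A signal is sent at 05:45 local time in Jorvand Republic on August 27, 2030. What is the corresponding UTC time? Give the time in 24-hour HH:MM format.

13:30

1 April 2030 is a Monday, so the first Sunday is April 7 and the third is April 21.
1 September 2030 is a Sunday, so the first Sunday is September 1.
August 27, 2030 lies within the daylight-saving period (21 April – 1 September), so Jorvand Republic is on daylight time, UTC−07:45.
05:45 local + 7h45m = 13:30 UTC.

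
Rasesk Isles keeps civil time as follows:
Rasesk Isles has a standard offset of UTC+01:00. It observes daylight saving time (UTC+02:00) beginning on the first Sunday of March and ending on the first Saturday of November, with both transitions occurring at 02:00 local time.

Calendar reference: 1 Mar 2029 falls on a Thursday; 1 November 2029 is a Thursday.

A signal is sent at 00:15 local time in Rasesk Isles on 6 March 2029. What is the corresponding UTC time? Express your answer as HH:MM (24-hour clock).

22:15

1 March 2029 is a Thursday, so the first Sunday is March 4.
1 November 2029 is a Thursday, so the first Saturday is November 3.
6 March 2029 lies within the daylight-saving period (4 March – 3 November), so Rasesk Isles is on daylight time, UTC+02:00.
00:15 local − 2h = 22:15 UTC (rolling into the previous day, 5 March 2029).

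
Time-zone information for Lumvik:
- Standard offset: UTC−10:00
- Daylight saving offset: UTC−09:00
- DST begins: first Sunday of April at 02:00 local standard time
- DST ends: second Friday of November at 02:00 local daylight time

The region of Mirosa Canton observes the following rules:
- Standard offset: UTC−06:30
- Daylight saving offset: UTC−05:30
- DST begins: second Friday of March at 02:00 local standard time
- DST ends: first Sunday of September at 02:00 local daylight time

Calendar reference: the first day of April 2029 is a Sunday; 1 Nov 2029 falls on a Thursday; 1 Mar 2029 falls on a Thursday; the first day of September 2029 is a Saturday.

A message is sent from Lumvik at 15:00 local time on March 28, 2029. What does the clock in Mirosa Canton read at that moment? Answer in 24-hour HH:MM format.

19:30

1 April 2029 is a Sunday, so the first Sunday is April 1.
1 November 2029 is a Thursday, so the first Friday is November 2 and the second is November 9.
March 28, 2029 does not fall between 1 April and 9 November, so daylight saving is not in effect and Lumvik is at UTC−10:00.
15:00 Lumvik + 10h = 01:00 UTC (rolling into the next day, 29 March 2029).
1 March 2029 is a Thursday, so the first Friday is March 2 and the second is March 9.
1 September 2029 is a Saturday, so the first Sunday is September 2.
At the standard offset (UTC−06:30), 01:00 UTC − 6h30m = 18:30 Mirosa Canton standard time (rolling into the previous day, 28 March 2029).
Daylight saving runs 9 March – 2 September; the standard-time date in Mirosa Canton, March 28, 2029, is inside that window, so Mirosa Canton is at UTC−05:30.
01:00 UTC − 5h30m = 19:30 Mirosa Canton (rolling into the previous day, 28 March 2029).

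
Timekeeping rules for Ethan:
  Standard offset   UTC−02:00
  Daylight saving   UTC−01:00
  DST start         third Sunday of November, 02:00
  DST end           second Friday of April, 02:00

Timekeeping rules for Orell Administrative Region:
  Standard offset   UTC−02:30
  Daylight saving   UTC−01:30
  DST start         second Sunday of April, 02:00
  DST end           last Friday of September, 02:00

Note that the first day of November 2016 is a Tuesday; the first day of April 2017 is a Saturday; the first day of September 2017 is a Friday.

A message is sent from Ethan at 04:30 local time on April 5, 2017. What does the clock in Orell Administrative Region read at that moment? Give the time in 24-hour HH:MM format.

1 November 2016 is a Tuesday, so the first Sunday is November 6 and the third is November 20.
1 April 2017 is a Saturday, so the first Friday is April 7 and the second is April 14.
Daylight saving runs 20 November 2016 – 14 April 2017; April 5, 2017 is inside that window, so Ethan is at UTC−01:00.
04:30 Ethan + 1h = 05:30 UTC.
1 April 2017 is a Saturday, so the first Sunday is April 2 and the second is April 9.
1 September 2017 is a Friday, so Fridays fall on 1, 8, 15, 22, 29; the last is September 29.
At the standard offset (UTC−02:30), 05:30 UTC − 2h30m = 03:00 Orell Administrative Region standard time.
The standard-time date in Orell Administrative Region, April 5, 2017, does not fall between 9 April and 29 September, so daylight saving is not in effect and Orell Administrative Region is at UTC−02:30.
05:30 UTC − 2h30m = 03:00 Orell Administrative Region.

03:00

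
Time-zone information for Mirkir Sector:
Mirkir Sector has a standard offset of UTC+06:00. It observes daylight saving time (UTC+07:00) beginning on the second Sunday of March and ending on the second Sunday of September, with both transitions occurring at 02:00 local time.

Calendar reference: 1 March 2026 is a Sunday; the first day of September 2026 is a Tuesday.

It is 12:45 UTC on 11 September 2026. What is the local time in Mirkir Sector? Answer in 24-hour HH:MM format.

19:45

1 March 2026 is a Sunday, so the first Sunday is March 1 and the second is March 8.
1 September 2026 is a Tuesday, so the first Sunday is September 6 and the second is September 13.
At the standard offset (UTC+06:00), 12:45 UTC + 6h = 18:45 Mirkir Sector standard time.
Daylight saving runs 8 March – 13 September; the standard-time date in Mirkir Sector, 11 September 2026, is inside that window, so Mirkir Sector is at UTC+07:00.
12:45 UTC + 7h = 19:45 local.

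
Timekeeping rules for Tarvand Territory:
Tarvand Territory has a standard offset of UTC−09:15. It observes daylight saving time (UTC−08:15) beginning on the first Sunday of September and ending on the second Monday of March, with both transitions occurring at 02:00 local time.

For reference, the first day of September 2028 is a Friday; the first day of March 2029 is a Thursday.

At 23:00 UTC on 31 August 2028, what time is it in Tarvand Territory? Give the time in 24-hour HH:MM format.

13:45

1 September 2028 is a Friday, so the first Sunday is September 3.
1 March 2029 is a Thursday, so the first Monday is March 5 and the second is March 12.
At the standard offset (UTC−09:15), 23:00 UTC − 9h15m = 13:45 Tarvand Territory standard time.
The standard-time date in Tarvand Territory, 31 August 2028, is outside the daylight-saving period (3 September 2028 – 12 March 2029), so Tarvand Territory is on standard time, UTC−09:15.
23:00 UTC − 9h15m = 13:45 local.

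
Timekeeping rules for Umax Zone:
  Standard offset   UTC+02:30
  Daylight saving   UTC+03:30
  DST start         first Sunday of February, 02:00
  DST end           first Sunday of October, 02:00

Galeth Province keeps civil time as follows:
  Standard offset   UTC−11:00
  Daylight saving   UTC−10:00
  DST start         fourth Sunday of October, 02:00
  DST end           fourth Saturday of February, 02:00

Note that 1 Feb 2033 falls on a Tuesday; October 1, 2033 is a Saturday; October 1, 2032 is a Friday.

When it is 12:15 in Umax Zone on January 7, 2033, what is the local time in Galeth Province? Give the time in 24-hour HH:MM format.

23:45

1 February 2033 is a Tuesday, so the first Sunday is February 6.
1 October 2033 is a Saturday, so the first Sunday is October 2.
January 7, 2033 is outside the daylight-saving period (6 February – 2 October), so Umax Zone is on standard time, UTC+02:30.
12:15 Umax Zone − 2h30m = 09:45 UTC.
1 October 2032 is a Friday, so the first Sunday is October 3 and the fourth is October 24.
1 February 2033 is a Tuesday, so the first Saturday is February 5 and the fourth is February 26.
At the standard offset (UTC−11:00), 09:45 UTC − 11h = 22:45 Galeth Province standard time (rolling into the previous day, 6 January 2033).
Daylight saving runs 24 October 2032 – 26 February 2033; the standard-time date in Galeth Province, January 6, 2033, is inside that window, so Galeth Province is at UTC−10:00.
09:45 UTC − 10h = 23:45 Galeth Province (rolling into the previous day, 6 January 2033).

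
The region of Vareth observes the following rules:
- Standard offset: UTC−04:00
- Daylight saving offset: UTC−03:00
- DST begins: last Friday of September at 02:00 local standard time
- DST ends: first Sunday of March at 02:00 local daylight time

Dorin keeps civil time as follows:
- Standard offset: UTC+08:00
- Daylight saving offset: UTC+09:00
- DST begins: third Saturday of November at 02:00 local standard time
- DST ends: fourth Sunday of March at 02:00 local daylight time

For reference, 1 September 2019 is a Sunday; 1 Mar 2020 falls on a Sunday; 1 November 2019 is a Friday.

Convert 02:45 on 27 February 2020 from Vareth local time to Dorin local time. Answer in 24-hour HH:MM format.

14:45

1 September 2019 is a Sunday, so Fridays fall on 6, 13, 20, 27; the last is September 27.
1 March 2020 is a Sunday, so the first Sunday is March 1.
27 February 2020 falls between 27 September 2019 and 1 March 2020, so daylight saving is in effect and Vareth is at UTC−03:00.
02:45 Vareth + 3h = 05:45 UTC.
1 November 2019 is a Friday, so the first Saturday is November 2 and the third is November 16.
1 March 2020 is a Sunday, so the first Sunday is March 1 and the fourth is March 22.
At the standard offset (UTC+08:00), 05:45 UTC + 8h = 13:45 Dorin standard time.
The standard-time date in Dorin, 27 February 2020, lies within the daylight-saving period (16 November 2019 – 22 March 2020), so Dorin is on daylight time, UTC+09:00.
05:45 UTC + 9h = 14:45 Dorin.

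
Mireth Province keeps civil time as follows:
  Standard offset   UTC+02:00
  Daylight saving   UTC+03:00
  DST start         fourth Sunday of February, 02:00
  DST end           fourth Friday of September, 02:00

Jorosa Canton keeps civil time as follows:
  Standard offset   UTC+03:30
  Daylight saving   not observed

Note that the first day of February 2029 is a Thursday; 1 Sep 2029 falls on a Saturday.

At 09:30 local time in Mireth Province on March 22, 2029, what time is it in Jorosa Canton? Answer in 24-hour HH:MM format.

10:00

1 February 2029 is a Thursday, so the first Sunday is February 4 and the fourth is February 25.
1 September 2029 is a Saturday, so the first Friday is September 7 and the fourth is September 28.
March 22, 2029 lies within the daylight-saving period (25 February – 28 September), so Mireth Province is on daylight time, UTC+03:00.
09:30 Mireth Province − 3h = 06:30 UTC.
Jorosa Canton stays on UTC+03:30 all year.
06:30 UTC + 3h30m = 10:00 Jorosa Canton.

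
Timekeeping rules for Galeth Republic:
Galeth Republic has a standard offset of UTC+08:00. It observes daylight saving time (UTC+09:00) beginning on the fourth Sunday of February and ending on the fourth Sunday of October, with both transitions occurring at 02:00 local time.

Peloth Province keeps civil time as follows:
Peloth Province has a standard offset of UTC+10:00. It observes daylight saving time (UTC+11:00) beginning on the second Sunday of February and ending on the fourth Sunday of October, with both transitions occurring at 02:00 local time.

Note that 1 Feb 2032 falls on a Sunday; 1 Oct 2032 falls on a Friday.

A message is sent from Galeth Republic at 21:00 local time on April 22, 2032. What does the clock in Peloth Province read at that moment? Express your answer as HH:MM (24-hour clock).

1 February 2032 is a Sunday, so the first Sunday is February 1 and the fourth is February 22.
1 October 2032 is a Friday, so the first Sunday is October 3 and the fourth is October 24.
April 22, 2032 falls between 22 February and 24 October, so daylight saving is in effect and Galeth Republic is at UTC+09:00.
21:00 Galeth Republic − 9h = 12:00 UTC.
1 February 2032 is a Sunday, so the first Sunday is February 1 and the second is February 8.
1 October 2032 is a Friday, so the first Sunday is October 3 and the fourth is October 24.
At the standard offset (UTC+10:00), 12:00 UTC + 10h = 22:00 Peloth Province standard time.
Daylight saving runs 8 February – 24 October; the standard-time date in Peloth Province, April 22, 2032, is inside that window, so Peloth Province is at UTC+11:00.
12:00 UTC + 11h = 23:00 Peloth Province.

23:00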